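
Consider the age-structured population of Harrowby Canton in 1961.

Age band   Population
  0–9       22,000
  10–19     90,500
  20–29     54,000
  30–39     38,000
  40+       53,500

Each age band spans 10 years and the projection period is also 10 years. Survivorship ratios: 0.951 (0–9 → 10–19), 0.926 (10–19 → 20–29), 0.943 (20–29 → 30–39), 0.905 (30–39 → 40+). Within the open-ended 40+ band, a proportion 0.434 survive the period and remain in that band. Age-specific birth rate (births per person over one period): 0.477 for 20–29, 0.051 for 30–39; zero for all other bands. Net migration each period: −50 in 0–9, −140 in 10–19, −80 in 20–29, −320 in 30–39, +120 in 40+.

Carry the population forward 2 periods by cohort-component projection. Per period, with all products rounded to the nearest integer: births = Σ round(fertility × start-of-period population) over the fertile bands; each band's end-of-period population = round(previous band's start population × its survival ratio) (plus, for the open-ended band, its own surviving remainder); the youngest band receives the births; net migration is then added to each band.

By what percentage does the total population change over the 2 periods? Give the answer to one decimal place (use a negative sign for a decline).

Numbering the groups 1..5 from youngest to oldest:
Period 1.
Births: 54000 × 0.477 = 25758 ; 38000 × 0.051 = 1938 ⇒ total 27696
Group 2: 22000 × 0.951 = 20922
Group 3: 90500 × 0.926 = 83803
Group 4: 54000 × 0.943 = 50922
Group 5: 38000 × 0.905 + 53500 × 0.434 = 34390 + 23219 = 57609
Net migration: Group 1 − 50 → 27646; Group 2 − 140 → 20782; Group 3 − 80 → 83723; Group 4 − 320 → 50602; Group 5 + 120 → 57729
Population now: 0–9=27646, 10–19=20782, 20–29=83723, 30–39=50602, 40+=57729
Period 2.
Births: 83723 × 0.477 = 39936 ; 50602 × 0.051 = 2581 ⇒ total 42517
Group 2: 27646 × 0.951 = 26291
Group 3: 20782 × 0.926 = 19244
Group 4: 83723 × 0.943 = 78951
Group 5: 50602 × 0.905 + 57729 × 0.434 = 45795 + 25054 = 70849
Net migration: Group 1 − 50 → 42467; Group 2 − 140 → 26151; Group 3 − 80 → 19164; Group 4 − 320 → 78631; Group 5 + 120 → 70969
Population now: 0–9=42467, 10–19=26151, 20–29=19164, 30–39=78631, 40+=70969
Total: 258000 → 237382; change = -20618; percentage change = -8.0%

-8.0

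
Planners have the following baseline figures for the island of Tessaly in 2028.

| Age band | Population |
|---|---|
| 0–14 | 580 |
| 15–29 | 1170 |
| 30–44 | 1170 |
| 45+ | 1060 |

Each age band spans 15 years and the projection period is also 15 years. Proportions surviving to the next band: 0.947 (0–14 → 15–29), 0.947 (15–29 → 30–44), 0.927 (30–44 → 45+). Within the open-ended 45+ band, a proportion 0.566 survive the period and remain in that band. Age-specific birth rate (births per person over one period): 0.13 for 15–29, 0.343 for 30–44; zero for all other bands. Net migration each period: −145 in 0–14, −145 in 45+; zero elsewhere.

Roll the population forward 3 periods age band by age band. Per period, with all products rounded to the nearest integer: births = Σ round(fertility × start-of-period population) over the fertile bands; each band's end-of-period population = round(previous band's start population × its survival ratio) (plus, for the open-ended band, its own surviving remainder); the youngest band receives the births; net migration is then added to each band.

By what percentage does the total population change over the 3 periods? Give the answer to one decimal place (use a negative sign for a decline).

-48.0

Let group 1 be 0–14 through group 4 = 45+.
— Period 1 —
Births: 1170 × 0.13 = 152 ; 1170 × 0.343 = 401 — total 553
Group 2: 580 × 0.947 = 549
Group 3: 1170 × 0.947 = 1108
Group 4: 1170 × 0.927 + 1060 × 0.566 = 1085 + 600 = 1685
Net migration: Group 1 − 145 → 408; Group 4 − 145 → 1540
→ [408, 549, 1108, 1540]
— Period 2 —
Births: 549 × 0.13 = 71 ; 1108 × 0.343 = 380 — total 451
Group 2: 408 × 0.947 = 386
Group 3: 549 × 0.947 = 520
Group 4: 1108 × 0.927 + 1540 × 0.566 = 1027 + 872 = 1899
Net migration: Group 1 − 145 → 306; Group 4 − 145 → 1754
→ [306, 386, 520, 1754]
— Period 3 —
Births: 386 × 0.13 = 50 ; 520 × 0.343 = 178 — total 228
Group 2: 306 × 0.947 = 290
Group 3: 386 × 0.947 = 366
Group 4: 520 × 0.927 + 1754 × 0.566 = 482 + 993 = 1475
Net migration: Group 1 − 145 → 83; Group 4 − 145 → 1330
→ [83, 290, 366, 1330]
Total: 3980 → 2069; change = -1911; percentage change = -48.0%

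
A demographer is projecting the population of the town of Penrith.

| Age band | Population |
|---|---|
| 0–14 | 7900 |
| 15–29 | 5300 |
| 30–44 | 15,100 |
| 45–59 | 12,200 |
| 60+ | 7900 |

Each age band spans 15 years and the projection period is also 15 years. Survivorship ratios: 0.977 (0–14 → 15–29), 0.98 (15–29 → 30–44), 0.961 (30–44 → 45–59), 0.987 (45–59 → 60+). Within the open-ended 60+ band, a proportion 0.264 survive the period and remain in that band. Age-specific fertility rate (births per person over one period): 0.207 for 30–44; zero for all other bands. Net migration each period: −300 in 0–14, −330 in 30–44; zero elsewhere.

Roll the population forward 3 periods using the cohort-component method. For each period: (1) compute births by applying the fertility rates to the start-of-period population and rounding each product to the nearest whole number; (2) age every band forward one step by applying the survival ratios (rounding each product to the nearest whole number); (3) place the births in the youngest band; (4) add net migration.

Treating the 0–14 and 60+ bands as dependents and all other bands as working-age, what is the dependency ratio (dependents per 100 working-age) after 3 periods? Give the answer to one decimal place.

105.6

(Bands numbered youngest = 1 to oldest = 5.)
Period 1.
Births: 15100 × 0.207 = 3126
Band 2: 7900 × 0.977 = 7718
Band 3: 5300 × 0.98 = 5194
Band 4: 15100 × 0.961 = 14511
Band 5: 12200 × 0.987 + 7900 × 0.264 = 12041 + 2086 = 14127
Net migration: Band 1 − 300 → 2826; Band 3 − 330 → 4864
End of period: [2826, 7718, 4864, 14511, 14127]
Period 2.
Births: 4864 × 0.207 = 1007
Band 2: 2826 × 0.977 = 2761
Band 3: 7718 × 0.98 = 7564
Band 4: 4864 × 0.961 = 4674
Band 5: 14511 × 0.987 + 14127 × 0.264 = 14322 + 3730 = 18052
Net migration: Band 1 − 300 → 707; Band 3 − 330 → 7234
End of period: [707, 2761, 7234, 4674, 18052]
Period 3.
Births: 7234 × 0.207 = 1497
Band 2: 707 × 0.977 = 691
Band 3: 2761 × 0.98 = 2706
Band 4: 7234 × 0.961 = 6952
Band 5: 4674 × 0.987 + 18052 × 0.264 = 4613 + 4766 = 9379
Net migration: Band 1 − 300 → 1197; Band 3 − 330 → 2376
End of period: [1197, 691, 2376, 6952, 9379]
Dependents (band 0–14 + band 60+) = 1197 + 9379 = 10576; working-age = 10019; ratio = 10576/10019 × 100 = 105.6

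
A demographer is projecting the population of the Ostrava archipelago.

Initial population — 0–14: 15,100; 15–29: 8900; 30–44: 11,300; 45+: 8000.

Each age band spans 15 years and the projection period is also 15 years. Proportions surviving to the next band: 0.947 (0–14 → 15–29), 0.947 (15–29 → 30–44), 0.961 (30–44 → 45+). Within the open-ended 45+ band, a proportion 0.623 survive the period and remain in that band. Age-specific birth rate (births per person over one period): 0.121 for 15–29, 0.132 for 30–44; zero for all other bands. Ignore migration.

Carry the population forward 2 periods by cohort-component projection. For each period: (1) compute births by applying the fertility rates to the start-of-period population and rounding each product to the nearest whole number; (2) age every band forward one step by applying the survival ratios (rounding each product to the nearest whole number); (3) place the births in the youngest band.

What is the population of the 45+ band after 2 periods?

17969

Numbering the bands 1..4 from youngest to oldest:
Period 1.
Births: 8900 × 0.121 = 1077 ; 11300 × 0.132 = 1492 — total 2569
Band 2: 15100 × 0.947 = 14300
Band 3: 8900 × 0.947 = 8428
Band 4: 11300 × 0.961 + 8000 × 0.623 = 10859 + 4984 = 15843
Giving 2569 / 14300 / 8428 / 15843.
Period 2.
Births: 14300 × 0.121 = 1730 ; 8428 × 0.132 = 1112 — total 2842
Band 2: 2569 × 0.947 = 2433
Band 3: 14300 × 0.947 = 13542
Band 4: 8428 × 0.961 + 15843 × 0.623 = 8099 + 9870 = 17969
Giving 2842 / 2433 / 13542 / 17969.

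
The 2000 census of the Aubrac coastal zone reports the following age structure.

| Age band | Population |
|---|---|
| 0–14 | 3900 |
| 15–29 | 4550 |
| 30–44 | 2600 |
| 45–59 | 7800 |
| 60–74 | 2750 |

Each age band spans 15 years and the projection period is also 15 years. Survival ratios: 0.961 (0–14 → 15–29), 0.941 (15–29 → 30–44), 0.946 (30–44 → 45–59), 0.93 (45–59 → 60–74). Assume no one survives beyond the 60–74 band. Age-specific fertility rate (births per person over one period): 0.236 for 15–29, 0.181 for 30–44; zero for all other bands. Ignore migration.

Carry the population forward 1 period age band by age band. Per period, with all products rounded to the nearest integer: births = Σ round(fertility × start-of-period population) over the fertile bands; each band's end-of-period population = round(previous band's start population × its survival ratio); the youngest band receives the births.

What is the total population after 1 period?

19289

(Bands numbered youngest = 1 to oldest = 5.)
After projecting period 1:
Births: 4550 * 0.236 = 1074  |  2600 * 0.181 = 471 — total 1545
Band 2: 3900 * 0.961 = 3748
Band 3: 4550 * 0.941 = 4282
Band 4: 2600 * 0.946 = 2460
Band 5: 7800 * 0.93 = 7254
Giving 1545 / 3748 / 4282 / 2460 / 7254.
Total after period 1: 1545 + 3748 + 4282 + 2460 + 7254 = 19289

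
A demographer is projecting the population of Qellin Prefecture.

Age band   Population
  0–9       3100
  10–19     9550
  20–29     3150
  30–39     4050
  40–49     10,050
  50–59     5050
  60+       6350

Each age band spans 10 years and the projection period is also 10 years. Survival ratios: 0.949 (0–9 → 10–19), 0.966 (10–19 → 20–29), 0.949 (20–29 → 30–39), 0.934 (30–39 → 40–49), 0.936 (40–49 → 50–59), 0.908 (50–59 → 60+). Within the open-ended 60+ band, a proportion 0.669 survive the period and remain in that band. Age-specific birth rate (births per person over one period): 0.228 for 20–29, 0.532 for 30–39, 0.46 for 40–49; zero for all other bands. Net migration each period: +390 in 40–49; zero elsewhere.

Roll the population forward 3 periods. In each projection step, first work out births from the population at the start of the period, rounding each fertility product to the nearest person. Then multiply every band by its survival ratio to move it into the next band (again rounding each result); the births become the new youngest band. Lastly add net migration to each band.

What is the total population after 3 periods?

— Period 1 —
Births: 3150 * 0.228 = 718  |  4050 * 0.532 = 2155  |  10050 * 0.46 = 4623 → total 7496
10–19: 3100 * 0.949 = 2942
20–29: 9550 * 0.966 = 9225
30–39: 3150 * 0.949 = 2989
40–49: 4050 * 0.934 = 3783
50–59: 10050 * 0.936 = 9407
60+: 5050 * 0.908 + 6350 * 0.669 = 4585 + 4248 = 8833
Net migration: 40–49 + 390 → 4173
End of period: [7496, 2942, 9225, 2989, 4173, 9407, 8833]
— Period 2 —
Births: 9225 * 0.228 = 2103  |  2989 * 0.532 = 1590  |  4173 * 0.46 = 1920 → total 5613
10–19: 7496 * 0.949 = 7114
20–29: 2942 * 0.966 = 2842
30–39: 9225 * 0.949 = 8755
40–49: 2989 * 0.934 = 2792
50–59: 4173 * 0.936 = 3906
60+: 9407 * 0.908 + 8833 * 0.669 = 8542 + 5909 = 14451
Net migration: 40–49 + 390 → 3182
End of period: [5613, 7114, 2842, 8755, 3182, 3906, 14451]
— Period 3 —
Births: 2842 * 0.228 = 648  |  8755 * 0.532 = 4658  |  3182 * 0.46 = 1464 → total 6770
10–19: 5613 * 0.949 = 5327
20–29: 7114 * 0.966 = 6872
30–39: 2842 * 0.949 = 2697
40–49: 8755 * 0.934 = 8177
50–59: 3182 * 0.936 = 2978
60+: 3906 * 0.908 + 14451 * 0.669 = 3547 + 9668 = 13215
Net migration: 40–49 + 390 → 8567
End of period: [6770, 5327, 6872, 2697, 8567, 2978, 13215]
Total after period 3: 6770 + 5327 + 6872 + 2697 + 8567 + 2978 + 13215 = 46426

46426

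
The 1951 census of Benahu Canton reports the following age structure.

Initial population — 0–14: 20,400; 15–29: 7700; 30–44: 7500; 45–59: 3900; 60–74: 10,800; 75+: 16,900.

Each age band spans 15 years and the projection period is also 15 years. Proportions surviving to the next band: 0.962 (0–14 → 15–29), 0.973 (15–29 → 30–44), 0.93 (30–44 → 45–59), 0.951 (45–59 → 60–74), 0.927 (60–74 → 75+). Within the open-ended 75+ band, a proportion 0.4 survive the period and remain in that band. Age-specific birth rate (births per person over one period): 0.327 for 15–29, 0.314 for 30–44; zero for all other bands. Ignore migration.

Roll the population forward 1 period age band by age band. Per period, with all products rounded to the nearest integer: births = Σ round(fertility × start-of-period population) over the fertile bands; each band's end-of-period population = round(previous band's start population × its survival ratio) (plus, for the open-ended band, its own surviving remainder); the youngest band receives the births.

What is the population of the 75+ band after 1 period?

Period 1.
Births: 7700 × 0.327 = 2518  |  7500 × 0.314 = 2355 ⇒ total 4873
15–29: 20400 × 0.962 = 19625
30–44: 7700 × 0.973 = 7492
45–59: 7500 × 0.93 = 6975
60–74: 3900 × 0.951 = 3709
75+: 10800 × 0.927 + 16900 × 0.4 = 10012 + 6760 = 16772
End of period: [4873, 19625, 7492, 6975, 3709, 16772]

16772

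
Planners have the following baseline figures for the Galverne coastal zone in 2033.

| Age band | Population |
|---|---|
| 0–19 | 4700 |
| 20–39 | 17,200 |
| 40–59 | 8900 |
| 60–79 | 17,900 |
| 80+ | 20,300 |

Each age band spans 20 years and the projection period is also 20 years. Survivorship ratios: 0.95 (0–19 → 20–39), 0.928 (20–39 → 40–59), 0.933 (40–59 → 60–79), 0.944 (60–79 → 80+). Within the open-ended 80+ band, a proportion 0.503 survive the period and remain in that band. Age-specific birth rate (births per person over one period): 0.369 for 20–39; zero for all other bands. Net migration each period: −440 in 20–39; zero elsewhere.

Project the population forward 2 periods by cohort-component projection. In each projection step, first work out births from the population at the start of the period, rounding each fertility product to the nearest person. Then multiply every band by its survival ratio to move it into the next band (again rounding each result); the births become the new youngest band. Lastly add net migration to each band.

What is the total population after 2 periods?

Period 1.
Births: 17200 × 0.369 = 6347
20–39: 4700 × 0.95 = 4465
40–59: 17200 × 0.928 = 15962
60–79: 8900 × 0.933 = 8304
80+: 17900 × 0.944 + 20300 × 0.503 = 16898 + 10211 = 27109
Net migration: 20–39 − 440 → 4025
End of period: [6347, 4025, 15962, 8304, 27109]
Period 2.
Births: 4025 × 0.369 = 1485
20–39: 6347 × 0.95 = 6030
40–59: 4025 × 0.928 = 3735
60–79: 15962 × 0.933 = 14893
80+: 8304 × 0.944 + 27109 × 0.503 = 7839 + 13636 = 21475
Net migration: 20–39 − 440 → 5590
End of period: [1485, 5590, 3735, 14893, 21475]
Total after period 2: 1485 + 5590 + 3735 + 14893 + 21475 = 47178

47178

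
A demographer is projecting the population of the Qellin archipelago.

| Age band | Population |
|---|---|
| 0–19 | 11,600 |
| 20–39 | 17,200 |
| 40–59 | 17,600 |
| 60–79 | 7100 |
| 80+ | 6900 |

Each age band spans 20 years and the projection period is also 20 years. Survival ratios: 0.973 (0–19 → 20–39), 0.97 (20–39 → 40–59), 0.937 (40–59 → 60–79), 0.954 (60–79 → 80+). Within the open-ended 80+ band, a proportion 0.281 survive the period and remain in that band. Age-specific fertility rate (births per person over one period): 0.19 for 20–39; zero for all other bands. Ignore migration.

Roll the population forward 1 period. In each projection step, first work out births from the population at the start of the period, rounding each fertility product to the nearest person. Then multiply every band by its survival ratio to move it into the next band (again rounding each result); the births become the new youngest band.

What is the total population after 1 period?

Numbering the bands 1..5 from youngest to oldest:
Period 1.
Births: 17200 * 0.19 = 3268
Band 2: 11600 * 0.973 = 11287
Band 3: 17200 * 0.97 = 16684
Band 4: 17600 * 0.937 = 16491
Band 5: 7100 * 0.954 + 6900 * 0.281 = 6773 + 1939 = 8712
Population now: 0–19=3268, 20–39=11287, 40–59=16684, 60–79=16491, 80+=8712
Total after period 1: 3268 + 11287 + 16684 + 16491 + 8712 = 56442

56442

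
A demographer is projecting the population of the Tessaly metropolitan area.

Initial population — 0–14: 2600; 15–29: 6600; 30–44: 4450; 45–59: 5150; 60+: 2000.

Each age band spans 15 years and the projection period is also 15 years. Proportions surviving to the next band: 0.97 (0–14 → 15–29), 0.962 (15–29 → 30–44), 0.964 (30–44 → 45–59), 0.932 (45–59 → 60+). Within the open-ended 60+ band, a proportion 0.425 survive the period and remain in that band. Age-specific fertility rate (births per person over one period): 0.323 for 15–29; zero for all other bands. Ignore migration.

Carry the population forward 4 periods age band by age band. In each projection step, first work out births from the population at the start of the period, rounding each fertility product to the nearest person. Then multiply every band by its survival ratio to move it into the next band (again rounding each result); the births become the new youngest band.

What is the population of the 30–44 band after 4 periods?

[period 1]
Births: 6600 × 0.323 = 2132
15–29: 2600 × 0.97 = 2522
30–44: 6600 × 0.962 = 6349
45–59: 4450 × 0.964 = 4290
60+: 5150 × 0.932 + 2000 × 0.425 = 4800 + 850 = 5650
End of period: [2132, 2522, 6349, 4290, 5650]
[period 2]
Births: 2522 × 0.323 = 815
15–29: 2132 × 0.97 = 2068
30–44: 2522 × 0.962 = 2426
45–59: 6349 × 0.964 = 6120
60+: 4290 × 0.932 + 5650 × 0.425 = 3998 + 2401 = 6399
End of period: [815, 2068, 2426, 6120, 6399]
[period 3]
Births: 2068 × 0.323 = 668
15–29: 815 × 0.97 = 791
30–44: 2068 × 0.962 = 1989
45–59: 2426 × 0.964 = 2339
60+: 6120 × 0.932 + 6399 × 0.425 = 5704 + 2720 = 8424
End of period: [668, 791, 1989, 2339, 8424]
[period 4]
Births: 791 × 0.323 = 255
15–29: 668 × 0.97 = 648
30–44: 791 × 0.962 = 761
45–59: 1989 × 0.964 = 1917
60+: 2339 × 0.932 + 8424 × 0.425 = 2180 + 3580 = 5760
End of period: [255, 648, 761, 1917, 5760]

761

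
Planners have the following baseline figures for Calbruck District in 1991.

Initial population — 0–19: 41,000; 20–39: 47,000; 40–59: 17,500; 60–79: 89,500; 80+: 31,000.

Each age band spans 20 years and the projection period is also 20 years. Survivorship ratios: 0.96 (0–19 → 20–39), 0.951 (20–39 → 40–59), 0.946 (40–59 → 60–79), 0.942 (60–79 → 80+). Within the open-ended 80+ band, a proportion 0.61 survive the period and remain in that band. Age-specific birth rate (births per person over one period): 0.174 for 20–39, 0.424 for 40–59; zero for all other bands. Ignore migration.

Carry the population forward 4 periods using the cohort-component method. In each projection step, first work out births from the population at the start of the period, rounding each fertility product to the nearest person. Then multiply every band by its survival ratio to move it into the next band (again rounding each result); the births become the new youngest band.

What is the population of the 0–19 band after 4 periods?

10348

Period 1.
Births: 47000 * 0.174 = 8178  |  17500 * 0.424 = 7420 → total 15598
20–39: 41000 * 0.96 = 39360
40–59: 47000 * 0.951 = 44697
60–79: 17500 * 0.946 = 16555
80+: 89500 * 0.942 + 31000 * 0.61 = 84309 + 18910 = 103219
End of period: [15598, 39360, 44697, 16555, 103219]
Period 2.
Births: 39360 * 0.174 = 6849  |  44697 * 0.424 = 18952 → total 25801
20–39: 15598 * 0.96 = 14974
40–59: 39360 * 0.951 = 37431
60–79: 44697 * 0.946 = 42283
80+: 16555 * 0.942 + 103219 * 0.61 = 15595 + 62964 = 78559
End of period: [25801, 14974, 37431, 42283, 78559]
Period 3.
Births: 14974 * 0.174 = 2605  |  37431 * 0.424 = 15871 → total 18476
20–39: 25801 * 0.96 = 24769
40–59: 14974 * 0.951 = 14240
60–79: 37431 * 0.946 = 35410
80+: 42283 * 0.942 + 78559 * 0.61 = 39831 + 47921 = 87752
End of period: [18476, 24769, 14240, 35410, 87752]
Period 4.
Births: 24769 * 0.174 = 4310  |  14240 * 0.424 = 6038 → total 10348
20–39: 18476 * 0.96 = 17737
40–59: 24769 * 0.951 = 23555
60–79: 14240 * 0.946 = 13471
80+: 35410 * 0.942 + 87752 * 0.61 = 33356 + 53529 = 86885
End of period: [10348, 17737, 23555, 13471, 86885]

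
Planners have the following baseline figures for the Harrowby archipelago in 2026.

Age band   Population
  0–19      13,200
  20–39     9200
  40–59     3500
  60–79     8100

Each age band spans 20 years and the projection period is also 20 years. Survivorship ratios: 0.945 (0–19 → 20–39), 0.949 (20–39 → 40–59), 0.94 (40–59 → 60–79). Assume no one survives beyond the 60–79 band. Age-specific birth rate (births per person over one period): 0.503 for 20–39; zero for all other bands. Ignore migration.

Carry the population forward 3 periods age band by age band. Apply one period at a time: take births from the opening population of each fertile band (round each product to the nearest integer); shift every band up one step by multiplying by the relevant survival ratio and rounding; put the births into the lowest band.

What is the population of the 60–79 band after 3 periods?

Period 1.
Births: 9200 × 0.503 = 4628
20–39: 13200 × 0.945 = 12474
40–59: 9200 × 0.949 = 8731
60–79: 3500 × 0.94 = 3290
→ [4628, 12474, 8731, 3290]
Period 2.
Births: 12474 × 0.503 = 6274
20–39: 4628 × 0.945 = 4373
40–59: 12474 × 0.949 = 11838
60–79: 8731 × 0.94 = 8207
→ [6274, 4373, 11838, 8207]
Period 3.
Births: 4373 × 0.503 = 2200
20–39: 6274 × 0.945 = 5929
40–59: 4373 × 0.949 = 4150
60–79: 11838 × 0.94 = 11128
→ [2200, 5929, 4150, 11128]

11128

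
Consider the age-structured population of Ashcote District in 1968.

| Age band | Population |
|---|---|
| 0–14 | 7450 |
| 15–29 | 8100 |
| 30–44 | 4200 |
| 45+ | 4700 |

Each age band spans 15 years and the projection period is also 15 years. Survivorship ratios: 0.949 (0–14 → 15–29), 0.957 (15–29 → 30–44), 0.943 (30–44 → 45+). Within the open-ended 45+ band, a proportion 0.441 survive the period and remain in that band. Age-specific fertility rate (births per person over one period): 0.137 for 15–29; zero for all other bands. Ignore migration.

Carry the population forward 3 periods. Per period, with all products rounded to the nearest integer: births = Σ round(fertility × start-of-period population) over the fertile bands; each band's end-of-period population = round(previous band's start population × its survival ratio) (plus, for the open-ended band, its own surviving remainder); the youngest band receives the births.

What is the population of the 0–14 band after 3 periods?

144

(Bands numbered youngest = 1 to oldest = 4.)
Period 1.
Births: 8100 × 0.137 = 1110
Band 2: 7450 × 0.949 = 7070
Band 3: 8100 × 0.957 = 7752
Band 4: 4200 × 0.943 + 4700 × 0.441 = 3961 + 2073 = 6034
Population now: 0–14=1110, 15–29=7070, 30–44=7752, 45+=6034
Period 2.
Births: 7070 × 0.137 = 969
Band 2: 1110 × 0.949 = 1053
Band 3: 7070 × 0.957 = 6766
Band 4: 7752 × 0.943 + 6034 × 0.441 = 7310 + 2661 = 9971
Population now: 0–14=969, 15–29=1053, 30–44=6766, 45+=9971
Period 3.
Births: 1053 × 0.137 = 144
Band 2: 969 × 0.949 = 920
Band 3: 1053 × 0.957 = 1008
Band 4: 6766 × 0.943 + 9971 × 0.441 = 6380 + 4397 = 10777
Population now: 0–14=144, 15–29=920, 30–44=1008, 45+=10777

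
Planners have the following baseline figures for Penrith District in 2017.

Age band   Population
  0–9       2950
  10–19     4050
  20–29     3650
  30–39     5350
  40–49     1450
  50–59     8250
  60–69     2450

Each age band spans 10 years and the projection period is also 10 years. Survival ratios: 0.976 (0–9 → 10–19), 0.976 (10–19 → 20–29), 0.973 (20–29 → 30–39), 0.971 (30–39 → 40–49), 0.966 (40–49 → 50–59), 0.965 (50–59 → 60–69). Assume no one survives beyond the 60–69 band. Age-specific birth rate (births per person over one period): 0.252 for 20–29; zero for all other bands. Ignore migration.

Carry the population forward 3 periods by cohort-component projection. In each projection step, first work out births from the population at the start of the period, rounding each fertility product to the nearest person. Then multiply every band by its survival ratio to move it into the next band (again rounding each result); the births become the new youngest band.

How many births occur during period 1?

920

— Period 1 —
Births: 3650 × 0.252 = 920
10–19: 2950 × 0.976 = 2879
20–29: 4050 × 0.976 = 3953
30–39: 3650 × 0.973 = 3551
40–49: 5350 × 0.971 = 5195
50–59: 1450 × 0.966 = 1401
60–69: 8250 × 0.965 = 7961
End of period: [920, 2879, 3953, 3551, 5195, 1401, 7961]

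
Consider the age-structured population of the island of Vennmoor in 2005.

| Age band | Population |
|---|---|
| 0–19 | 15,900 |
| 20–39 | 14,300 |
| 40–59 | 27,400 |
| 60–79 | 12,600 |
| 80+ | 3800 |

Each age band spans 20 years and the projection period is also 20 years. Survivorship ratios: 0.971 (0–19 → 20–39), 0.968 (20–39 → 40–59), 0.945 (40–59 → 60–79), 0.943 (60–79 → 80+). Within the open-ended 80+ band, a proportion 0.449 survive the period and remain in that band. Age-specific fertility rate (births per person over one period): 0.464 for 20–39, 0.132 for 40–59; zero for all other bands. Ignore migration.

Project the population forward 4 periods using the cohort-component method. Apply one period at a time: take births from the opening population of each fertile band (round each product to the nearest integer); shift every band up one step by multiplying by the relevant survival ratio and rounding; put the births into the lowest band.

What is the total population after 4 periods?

54290

Period 1.
Births: 14300 × 0.464 = 6635, 27400 × 0.132 = 3617 → total 10252
20–39: 15900 × 0.971 = 15439
40–59: 14300 × 0.968 = 13842
60–79: 27400 × 0.945 = 25893
80+: 12600 × 0.943 + 3800 × 0.449 = 11882 + 1706 = 13588
Giving 10252 / 15439 / 13842 / 25893 / 13588.
Period 2.
Births: 15439 × 0.464 = 7164, 13842 × 0.132 = 1827 → total 8991
20–39: 10252 × 0.971 = 9955
40–59: 15439 × 0.968 = 14945
60–79: 13842 × 0.945 = 13081
80+: 25893 × 0.943 + 13588 × 0.449 = 24417 + 6101 = 30518
Giving 8991 / 9955 / 14945 / 13081 / 30518.
Period 3.
Births: 9955 × 0.464 = 4619, 14945 × 0.132 = 1973 → total 6592
20–39: 8991 × 0.971 = 8730
40–59: 9955 × 0.968 = 9636
60–79: 14945 × 0.945 = 14123
80+: 13081 × 0.943 + 30518 × 0.449 = 12335 + 13703 = 26038
Giving 6592 / 8730 / 9636 / 14123 / 26038.
Period 4.
Births: 8730 × 0.464 = 4051, 9636 × 0.132 = 1272 → total 5323
20–39: 6592 × 0.971 = 6401
40–59: 8730 × 0.968 = 8451
60–79: 9636 × 0.945 = 9106
80+: 14123 × 0.943 + 26038 × 0.449 = 13318 + 11691 = 25009
Giving 5323 / 6401 / 8451 / 9106 / 25009.
Total after period 4: 5323 + 6401 + 8451 + 9106 + 25009 = 54290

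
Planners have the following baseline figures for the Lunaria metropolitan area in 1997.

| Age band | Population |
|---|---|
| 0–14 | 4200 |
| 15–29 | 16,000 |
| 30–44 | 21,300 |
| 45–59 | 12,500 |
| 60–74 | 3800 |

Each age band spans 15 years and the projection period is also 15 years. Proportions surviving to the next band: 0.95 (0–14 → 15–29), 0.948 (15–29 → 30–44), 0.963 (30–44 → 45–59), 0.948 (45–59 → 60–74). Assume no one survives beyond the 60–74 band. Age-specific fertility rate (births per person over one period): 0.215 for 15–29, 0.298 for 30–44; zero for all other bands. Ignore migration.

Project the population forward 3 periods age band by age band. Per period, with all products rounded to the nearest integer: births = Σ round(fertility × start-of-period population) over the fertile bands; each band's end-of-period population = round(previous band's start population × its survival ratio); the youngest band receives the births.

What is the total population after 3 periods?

34540

[period 1]
Births: 16000 × 0.215 = 3440 ; 21300 × 0.298 = 6347 — total 9787
15–29: 4200 × 0.95 = 3990
30–44: 16000 × 0.948 = 15168
45–59: 21300 × 0.963 = 20512
60–74: 12500 × 0.948 = 11850
Population now: 0–14=9787, 15–29=3990, 30–44=15168, 45–59=20512, 60–74=11850
[period 2]
Births: 3990 × 0.215 = 858 ; 15168 × 0.298 = 4520 — total 5378
15–29: 9787 × 0.95 = 9298
30–44: 3990 × 0.948 = 3783
45–59: 15168 × 0.963 = 14607
60–74: 20512 × 0.948 = 19445
Population now: 0–14=5378, 15–29=9298, 30–44=3783, 45–59=14607, 60–74=19445
[period 3]
Births: 9298 × 0.215 = 1999 ; 3783 × 0.298 = 1127 — total 3126
15–29: 5378 × 0.95 = 5109
30–44: 9298 × 0.948 = 8815
45–59: 3783 × 0.963 = 3643
60–74: 14607 × 0.948 = 13847
Population now: 0–14=3126, 15–29=5109, 30–44=8815, 45–59=3643, 60–74=13847
Total after period 3: 3126 + 5109 + 8815 + 3643 + 13847 = 34540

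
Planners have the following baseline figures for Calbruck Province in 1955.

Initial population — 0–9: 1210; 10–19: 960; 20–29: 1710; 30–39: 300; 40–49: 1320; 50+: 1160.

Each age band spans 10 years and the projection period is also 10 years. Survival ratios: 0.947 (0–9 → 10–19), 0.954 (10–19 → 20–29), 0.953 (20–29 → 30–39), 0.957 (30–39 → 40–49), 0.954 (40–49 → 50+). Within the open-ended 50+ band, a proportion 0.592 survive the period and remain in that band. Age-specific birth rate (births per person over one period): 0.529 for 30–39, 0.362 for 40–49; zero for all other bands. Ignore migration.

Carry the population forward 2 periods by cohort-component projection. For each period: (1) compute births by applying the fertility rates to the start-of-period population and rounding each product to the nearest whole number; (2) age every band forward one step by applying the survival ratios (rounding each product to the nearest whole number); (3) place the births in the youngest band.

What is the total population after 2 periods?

6521

(Bands numbered youngest = 1 to oldest = 6.)
After projecting period 1:
Births: 300 * 0.529 = 159 ; 1320 * 0.362 = 478 ⇒ total 637
Band 2: 1210 * 0.947 = 1146
Band 3: 960 * 0.954 = 916
Band 4: 1710 * 0.953 = 1630
Band 5: 300 * 0.957 = 287
Band 6: 1320 * 0.954 + 1160 * 0.592 = 1259 + 687 = 1946
→ [637, 1146, 916, 1630, 287, 1946]
After projecting period 2:
Births: 1630 * 0.529 = 862 ; 287 * 0.362 = 104 ⇒ total 966
Band 2: 637 * 0.947 = 603
Band 3: 1146 * 0.954 = 1093
Band 4: 916 * 0.953 = 873
Band 5: 1630 * 0.957 = 1560
Band 6: 287 * 0.954 + 1946 * 0.592 = 274 + 1152 = 1426
→ [966, 603, 1093, 873, 1560, 1426]
Total after period 2: 966 + 603 + 1093 + 873 + 1560 + 1426 = 6521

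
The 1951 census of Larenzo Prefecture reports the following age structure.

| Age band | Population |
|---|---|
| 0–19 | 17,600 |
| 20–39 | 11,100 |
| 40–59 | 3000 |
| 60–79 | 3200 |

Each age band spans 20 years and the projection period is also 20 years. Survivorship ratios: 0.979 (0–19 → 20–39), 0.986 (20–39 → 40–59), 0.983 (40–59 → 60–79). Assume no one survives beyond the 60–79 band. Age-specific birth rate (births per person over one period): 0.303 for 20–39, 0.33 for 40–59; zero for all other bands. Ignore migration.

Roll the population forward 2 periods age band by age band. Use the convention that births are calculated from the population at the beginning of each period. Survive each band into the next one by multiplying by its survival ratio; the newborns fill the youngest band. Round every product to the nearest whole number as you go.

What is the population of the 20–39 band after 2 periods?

(Bands numbered youngest = 1 to oldest = 4.)
— Period 1 —
Births: 11100 * 0.303 = 3363 ; 3000 * 0.33 = 990 → total 4353
Band 2: 17600 * 0.979 = 17230
Band 3: 11100 * 0.986 = 10945
Band 4: 3000 * 0.983 = 2949
Population now: 0–19=4353, 20–39=17230, 40–59=10945, 60–79=2949
— Period 2 —
Births: 17230 * 0.303 = 5221 ; 10945 * 0.33 = 3612 → total 8833
Band 2: 4353 * 0.979 = 4262
Band 3: 17230 * 0.986 = 16989
Band 4: 10945 * 0.983 = 10759
Population now: 0–19=8833, 20–39=4262, 40–59=16989, 60–79=10759

4262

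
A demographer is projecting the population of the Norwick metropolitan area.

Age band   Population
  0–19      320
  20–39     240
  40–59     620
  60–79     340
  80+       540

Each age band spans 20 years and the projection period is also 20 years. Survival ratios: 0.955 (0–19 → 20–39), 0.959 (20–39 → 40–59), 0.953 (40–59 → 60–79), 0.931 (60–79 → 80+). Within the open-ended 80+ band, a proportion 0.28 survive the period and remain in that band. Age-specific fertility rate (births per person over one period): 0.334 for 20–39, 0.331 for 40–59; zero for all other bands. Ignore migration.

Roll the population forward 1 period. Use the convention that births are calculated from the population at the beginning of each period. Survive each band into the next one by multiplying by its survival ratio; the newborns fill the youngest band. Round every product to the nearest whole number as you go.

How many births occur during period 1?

[period 1]
Births: 240 × 0.334 = 80 ; 620 × 0.331 = 205 → 285
20–39: 320 × 0.955 = 306
40–59: 240 × 0.959 = 230
60–79: 620 × 0.953 = 591
80+: 340 × 0.931 + 540 × 0.28 = 317 + 151 = 468
Giving 285 / 306 / 230 / 591 / 468.

285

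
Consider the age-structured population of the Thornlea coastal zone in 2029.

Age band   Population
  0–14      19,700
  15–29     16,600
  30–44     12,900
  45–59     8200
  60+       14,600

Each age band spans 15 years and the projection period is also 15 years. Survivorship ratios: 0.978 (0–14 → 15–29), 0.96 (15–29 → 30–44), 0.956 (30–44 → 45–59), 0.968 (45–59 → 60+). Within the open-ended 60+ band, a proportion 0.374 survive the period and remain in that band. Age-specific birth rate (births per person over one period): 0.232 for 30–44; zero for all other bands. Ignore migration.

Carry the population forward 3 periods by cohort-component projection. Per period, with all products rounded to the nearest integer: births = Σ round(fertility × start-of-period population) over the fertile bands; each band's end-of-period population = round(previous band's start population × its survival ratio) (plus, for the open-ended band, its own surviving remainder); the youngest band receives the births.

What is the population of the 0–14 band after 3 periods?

4291

After projecting period 1:
Births: 12900 × 0.232 = 2993
15–29: 19700 × 0.978 = 19267
30–44: 16600 × 0.96 = 15936
45–59: 12900 × 0.956 = 12332
60+: 8200 × 0.968 + 14600 × 0.374 = 7938 + 5460 = 13398
→ [2993, 19267, 15936, 12332, 13398]
After projecting period 2:
Births: 15936 × 0.232 = 3697
15–29: 2993 × 0.978 = 2927
30–44: 19267 × 0.96 = 18496
45–59: 15936 × 0.956 = 15235
60+: 12332 × 0.968 + 13398 × 0.374 = 11937 + 5011 = 16948
→ [3697, 2927, 18496, 15235, 16948]
After projecting period 3:
Births: 18496 × 0.232 = 4291
15–29: 3697 × 0.978 = 3616
30–44: 2927 × 0.96 = 2810
45–59: 18496 × 0.956 = 17682
60+: 15235 × 0.968 + 16948 × 0.374 = 14747 + 6339 = 21086
→ [4291, 3616, 2810, 17682, 21086]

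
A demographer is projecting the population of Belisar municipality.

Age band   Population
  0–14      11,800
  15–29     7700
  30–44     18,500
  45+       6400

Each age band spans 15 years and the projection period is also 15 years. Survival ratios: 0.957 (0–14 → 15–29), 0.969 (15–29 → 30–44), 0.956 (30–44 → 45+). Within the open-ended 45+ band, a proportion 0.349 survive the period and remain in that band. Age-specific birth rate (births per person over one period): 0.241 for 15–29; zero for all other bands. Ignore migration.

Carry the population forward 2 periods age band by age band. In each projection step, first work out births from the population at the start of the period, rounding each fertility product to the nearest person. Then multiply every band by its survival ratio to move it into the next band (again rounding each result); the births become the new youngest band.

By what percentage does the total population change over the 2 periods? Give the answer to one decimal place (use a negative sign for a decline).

-33.5

Let group 1 be 0–14 through group 4 = 45+.
[period 1]
Births: 7700 × 0.241 = 1856
Group 2: 11800 × 0.957 = 11293
Group 3: 7700 × 0.969 = 7461
Group 4: 18500 × 0.956 + 6400 × 0.349 = 17686 + 2234 = 19920
→ [1856, 11293, 7461, 19920]
[period 2]
Births: 11293 × 0.241 = 2722
Group 2: 1856 × 0.957 = 1776
Group 3: 11293 × 0.969 = 10943
Group 4: 7461 × 0.956 + 19920 × 0.349 = 7133 + 6952 = 14085
→ [2722, 1776, 10943, 14085]
Total: 44400 → 29526; change = -14874; percentage change = -33.5%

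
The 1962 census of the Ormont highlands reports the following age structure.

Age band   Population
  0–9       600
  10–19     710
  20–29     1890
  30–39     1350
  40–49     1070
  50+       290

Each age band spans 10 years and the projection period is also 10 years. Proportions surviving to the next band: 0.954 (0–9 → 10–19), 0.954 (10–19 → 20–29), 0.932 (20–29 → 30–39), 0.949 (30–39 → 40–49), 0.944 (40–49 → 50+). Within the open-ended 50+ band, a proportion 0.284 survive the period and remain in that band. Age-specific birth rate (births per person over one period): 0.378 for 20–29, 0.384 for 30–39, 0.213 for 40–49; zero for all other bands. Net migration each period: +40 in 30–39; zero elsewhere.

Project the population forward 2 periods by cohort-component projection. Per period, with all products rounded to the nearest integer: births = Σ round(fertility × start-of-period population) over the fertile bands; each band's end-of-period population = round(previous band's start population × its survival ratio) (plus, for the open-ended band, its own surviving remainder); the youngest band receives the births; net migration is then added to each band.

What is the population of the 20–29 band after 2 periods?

546

Numbering the bands 1..6 from youngest to oldest:
[period 1]
Births: 1890 × 0.378 = 714, 1350 × 0.384 = 518, 1070 × 0.213 = 228 ⇒ total 1460
Band 2: 600 × 0.954 = 572
Band 3: 710 × 0.954 = 677
Band 4: 1890 × 0.932 = 1761
Band 5: 1350 × 0.949 = 1281
Band 6: 1070 × 0.944 + 290 × 0.284 = 1010 + 82 = 1092
Net migration: Band 4 + 40 → 1801
Population now: 0–9=1460, 10–19=572, 20–29=677, 30–39=1801, 40–49=1281, 50+=1092
[period 2]
Births: 677 × 0.378 = 256, 1801 × 0.384 = 692, 1281 × 0.213 = 273 ⇒ total 1221
Band 2: 1460 × 0.954 = 1393
Band 3: 572 × 0.954 = 546
Band 4: 677 × 0.932 = 631
Band 5: 1801 × 0.949 = 1709
Band 6: 1281 × 0.944 + 1092 × 0.284 = 1209 + 310 = 1519
Net migration: Band 4 + 40 → 671
Population now: 0–9=1221, 10–19=1393, 20–29=546, 30–39=671, 40–49=1709, 50+=1519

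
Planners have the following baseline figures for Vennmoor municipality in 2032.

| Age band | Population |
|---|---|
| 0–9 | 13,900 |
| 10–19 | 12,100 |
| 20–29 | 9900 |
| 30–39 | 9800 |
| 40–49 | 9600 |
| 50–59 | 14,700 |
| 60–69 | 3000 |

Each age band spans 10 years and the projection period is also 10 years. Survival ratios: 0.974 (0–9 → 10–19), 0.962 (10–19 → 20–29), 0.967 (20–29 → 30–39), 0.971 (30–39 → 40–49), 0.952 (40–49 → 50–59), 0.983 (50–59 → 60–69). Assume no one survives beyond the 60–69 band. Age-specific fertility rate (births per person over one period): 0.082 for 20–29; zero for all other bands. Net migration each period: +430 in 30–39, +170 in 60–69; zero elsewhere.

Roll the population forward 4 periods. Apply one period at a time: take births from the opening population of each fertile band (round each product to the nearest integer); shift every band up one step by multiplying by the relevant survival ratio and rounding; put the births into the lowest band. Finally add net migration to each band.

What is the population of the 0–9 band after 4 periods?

62

Numbering the bands 1..7 from youngest to oldest:
— Period 1 —
Births: 9900 × 0.082 = 812
Band 2: 13900 × 0.974 = 13539
Band 3: 12100 × 0.962 = 11640
Band 4: 9900 × 0.967 = 9573
Band 5: 9800 × 0.971 = 9516
Band 6: 9600 × 0.952 = 9139
Band 7: 14700 × 0.983 = 14450
Net migration: Band 4 + 430 → 10003; Band 7 + 170 → 14620
Giving 812 / 13539 / 11640 / 10003 / 9516 / 9139 / 14620.
— Period 2 —
Births: 11640 × 0.082 = 954
Band 2: 812 × 0.974 = 791
Band 3: 13539 × 0.962 = 13025
Band 4: 11640 × 0.967 = 11256
Band 5: 10003 × 0.971 = 9713
Band 6: 9516 × 0.952 = 9059
Band 7: 9139 × 0.983 = 8984
Net migration: Band 4 + 430 → 11686; Band 7 + 170 → 9154
Giving 954 / 791 / 13025 / 11686 / 9713 / 9059 / 9154.
— Period 3 —
Births: 13025 × 0.082 = 1068
Band 2: 954 × 0.974 = 929
Band 3: 791 × 0.962 = 761
Band 4: 13025 × 0.967 = 12595
Band 5: 11686 × 0.971 = 11347
Band 6: 9713 × 0.952 = 9247
Band 7: 9059 × 0.983 = 8905
Net migration: Band 4 + 430 → 13025; Band 7 + 170 → 9075
Giving 1068 / 929 / 761 / 13025 / 11347 / 9247 / 9075.
— Period 4 —
Births: 761 × 0.082 = 62
Band 2: 1068 × 0.974 = 1040
Band 3: 929 × 0.962 = 894
Band 4: 761 × 0.967 = 736
Band 5: 13025 × 0.971 = 12647
Band 6: 11347 × 0.952 = 10802
Band 7: 9247 × 0.983 = 9090
Net migration: Band 4 + 430 → 1166; Band 7 + 170 → 9260
Giving 62 / 1040 / 894 / 1166 / 12647 / 10802 / 9260.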